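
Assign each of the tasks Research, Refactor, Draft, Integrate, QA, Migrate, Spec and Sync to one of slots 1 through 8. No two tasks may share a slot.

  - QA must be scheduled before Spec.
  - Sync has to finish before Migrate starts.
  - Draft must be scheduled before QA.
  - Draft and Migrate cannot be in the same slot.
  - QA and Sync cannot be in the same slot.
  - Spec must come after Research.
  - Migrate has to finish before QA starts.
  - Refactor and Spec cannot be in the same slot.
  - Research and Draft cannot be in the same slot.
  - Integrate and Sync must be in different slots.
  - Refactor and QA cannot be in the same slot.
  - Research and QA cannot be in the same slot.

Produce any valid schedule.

Draft=3; QA=4; Spec=6; Refactor=7; Integrate=8; Sync=1; Migrate=2; Research=5

Checking: Migrate(2) before QA(4); Sync(1) before Migrate(2); Research(5) before Spec(6); Draft(3) before QA(4); QA(4) before Spec(6); Refactor(7) != QA(4); Refactor(7) != Spec(6); QA(4) != Sync(1); Draft(3) != Migrate(2); Research(5) != QA(4); Integrate(8) != Sync(1); Research(5) != Draft(3); max 1 per slot (cap 1).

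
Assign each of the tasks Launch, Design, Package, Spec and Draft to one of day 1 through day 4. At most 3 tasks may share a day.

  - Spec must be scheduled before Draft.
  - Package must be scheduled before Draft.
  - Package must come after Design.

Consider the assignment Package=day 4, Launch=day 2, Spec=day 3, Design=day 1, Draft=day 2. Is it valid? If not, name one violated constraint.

No. Package must be scheduled before Draft is not satisfied.

At most 3 tasks may share a day — holds.
Package must come after Design — holds.
Package must be scheduled before Draft — violated.
Spec must be scheduled before Draft — violated.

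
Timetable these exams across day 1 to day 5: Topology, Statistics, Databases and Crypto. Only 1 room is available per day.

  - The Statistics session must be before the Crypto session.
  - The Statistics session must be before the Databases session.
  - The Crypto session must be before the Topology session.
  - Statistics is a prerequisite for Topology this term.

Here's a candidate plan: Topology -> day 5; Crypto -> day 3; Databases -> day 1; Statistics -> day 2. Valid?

No — it violates: The Statistics session must be before the Databases session

The Statistics session must be before the Crypto session — holds.
Statistics is a prerequisite for Topology this term — holds.
The Statistics session must be before the Databases session — violated.
The Crypto session must be before the Topology session — holds.
Only 1 room is available per day — holds.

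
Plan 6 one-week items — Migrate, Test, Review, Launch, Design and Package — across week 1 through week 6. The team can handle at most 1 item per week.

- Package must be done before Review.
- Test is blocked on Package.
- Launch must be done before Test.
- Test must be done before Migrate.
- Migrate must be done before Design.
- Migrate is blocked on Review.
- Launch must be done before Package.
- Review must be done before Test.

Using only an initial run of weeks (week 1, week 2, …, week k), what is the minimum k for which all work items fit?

6 weeks

The precedence chain requires at least 6 distinct weeks.
With at most 1 per week and 6 work items, at least 6 weeks are needed.
6 works (last occupied week: week 6): for example Package=week 2; Test=week 4; Launch=week 1; Migrate=week 5; Design=week 6; Review=week 3.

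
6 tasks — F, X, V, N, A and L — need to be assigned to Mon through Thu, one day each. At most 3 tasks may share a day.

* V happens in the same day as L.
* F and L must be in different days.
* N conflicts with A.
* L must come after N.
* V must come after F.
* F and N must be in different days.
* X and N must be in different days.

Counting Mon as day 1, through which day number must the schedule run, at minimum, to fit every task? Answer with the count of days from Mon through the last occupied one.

The precedence chain requires at least 2 distinct days.
With at most 3 per day and 6 tasks, at least 2 days are needed.
Could 2 days be enough, i.e. nothing placed later than Tue? No: V must come after F (at Mon or later) → {Tue}; F must come before V (at Tue or earlier) → {Mon}; L must come after N (at Mon or later) → {Tue}; N must come before L (at Tue or earlier) → {Mon}; N can't share with F (Mon) → nothing is left.
So 2 days is not enough.
3 works (last occupied day: Wed): for example F -> Mon, L -> Wed, N -> Tue, A -> Mon, V -> Wed, X -> Mon.

3 days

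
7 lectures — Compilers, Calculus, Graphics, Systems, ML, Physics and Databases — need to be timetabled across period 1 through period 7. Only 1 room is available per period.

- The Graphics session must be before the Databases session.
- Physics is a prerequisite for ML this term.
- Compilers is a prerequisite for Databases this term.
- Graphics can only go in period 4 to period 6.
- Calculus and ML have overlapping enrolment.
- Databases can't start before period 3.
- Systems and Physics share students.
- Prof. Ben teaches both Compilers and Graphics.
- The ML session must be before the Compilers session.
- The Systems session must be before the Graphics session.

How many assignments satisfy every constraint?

Splitting on Compilers: it can be period 3 (4), period 4 (12), period 5 (18), period 6 (21). Listing each branch's schedules as (Calculus, Graphics, Systems, ML, Physics, Databases) by period number:
Compilers=period 3: (4,6,5,2,1,7) (5,6,4,2,1,7) (6,5,4,2,1,7) (7,5,4,2,1,6) — 4.
Compilers=period 4: (1,6,5,3,2,7) (2,6,5,3,1,7) (3,6,5,2,1,7) (5,6,1,3,2,7) (5,6,2,3,1,7) (5,6,3,2,1,7) (6,5,1,3,2,7) (6,5,2,3,1,7) (6,5,3,2,1,7) (7,5,1,3,2,6) (7,5,2,3,1,6) (7,5,3,2,1,6) — 12.
Compilers=period 5: (1,6,2,4,3,7) (1,6,3,4,2,7) (1,6,4,3,2,7) (2,6,1,4,3,7) (2,6,3,4,1,7) (2,6,4,3,1,7) (3,6,1,4,2,7) (3,6,2,4,1,7) (3,6,4,2,1,7) (4,6,1,3,2,7) (4,6,2,3,1,7) (4,6,3,2,1,7) (6,4,1,3,2,7) (6,4,2,3,1,7) (6,4,3,2,1,7) (7,4,1,3,2,6) (7,4,2,3,1,6) (7,4,3,2,1,6) — 18.
Compilers=period 6: (1,4,2,5,3,7) (1,4,3,5,2,7) (1,5,2,4,3,7) (1,5,3,4,2,7) (1,5,4,3,2,7) (2,4,1,5,3,7) (2,4,3,5,1,7) (2,5,1,4,3,7) (2,5,3,4,1,7) (2,5,4,3,1,7) (3,4,1,5,2,7) (3,4,2,5,1,7) (3,5,1,4,2,7) (3,5,2,4,1,7) (3,5,4,2,1,7) (4,5,1,3,2,7) (4,5,2,3,1,7) (4,5,3,2,1,7) (5,4,1,3,2,7) (5,4,2,3,1,7) (5,4,3,2,1,7) — 21.
Summing: 4 + 12 + 18 + 21 = 55.

55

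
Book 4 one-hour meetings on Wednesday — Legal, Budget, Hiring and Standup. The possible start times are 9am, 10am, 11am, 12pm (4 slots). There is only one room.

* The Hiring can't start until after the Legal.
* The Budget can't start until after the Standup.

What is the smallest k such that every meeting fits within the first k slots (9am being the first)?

4 slots

The precedence chain requires at least 2 distinct slots.
With at most 1 per slot and 4 meetings, at least 4 slots are needed.
4 works (last occupied slot: 12pm): for example Hiring -> 12pm; Budget -> 11am; Legal -> 9am; Standup -> 10am.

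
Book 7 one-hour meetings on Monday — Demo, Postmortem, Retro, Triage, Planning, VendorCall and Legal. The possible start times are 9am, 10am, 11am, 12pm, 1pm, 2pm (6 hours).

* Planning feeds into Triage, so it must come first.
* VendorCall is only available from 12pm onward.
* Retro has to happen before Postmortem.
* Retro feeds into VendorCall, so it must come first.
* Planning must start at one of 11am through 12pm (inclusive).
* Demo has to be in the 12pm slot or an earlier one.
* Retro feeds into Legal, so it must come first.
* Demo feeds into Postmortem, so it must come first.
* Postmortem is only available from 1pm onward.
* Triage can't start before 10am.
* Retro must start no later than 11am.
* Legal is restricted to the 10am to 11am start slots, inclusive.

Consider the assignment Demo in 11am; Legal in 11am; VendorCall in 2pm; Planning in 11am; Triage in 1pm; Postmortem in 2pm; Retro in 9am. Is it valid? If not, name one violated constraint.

Triage can't start before 10am — holds.
Demo feeds into Postmortem, so it must come first — holds.
Legal is restricted to the 10am to 11am start slots, inclusive — holds.
Planning must start at one of 11am through 12pm (inclusive) — holds.
Demo has to be in the 12pm slot or an earlier one — holds.
VendorCall is only available from 12pm onward — holds.
Retro feeds into Legal, so it must come first — holds.
Retro feeds into VendorCall, so it must come first — holds.
Postmortem is only available from 1pm onward — holds.
Planning feeds into Triage, so it must come first — holds.
Retro has to happen before Postmortem — holds.
Retro must start no later than 11am — holds.

Yes, all constraints hold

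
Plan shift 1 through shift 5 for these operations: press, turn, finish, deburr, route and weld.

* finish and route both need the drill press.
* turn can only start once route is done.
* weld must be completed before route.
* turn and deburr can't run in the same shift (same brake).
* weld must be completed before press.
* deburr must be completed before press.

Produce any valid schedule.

press in shift 2; route in shift 2; finish in shift 1; deburr in shift 1; turn in shift 3; weld in shift 1

Checking: deburr(shift 1) before press(shift 2); weld(shift 1) before route(shift 2); weld(shift 1) before press(shift 2); route(shift 2) before turn(shift 3); turn(shift 3) != deburr(shift 1); finish(shift 1) != route(shift 2).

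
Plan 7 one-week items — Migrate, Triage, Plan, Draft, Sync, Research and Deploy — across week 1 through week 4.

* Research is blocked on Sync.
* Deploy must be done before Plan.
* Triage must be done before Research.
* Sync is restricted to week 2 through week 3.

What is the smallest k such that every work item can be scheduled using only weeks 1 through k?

3

The precedence chain requires at least 2 distinct weeks.
Propagating the time windows through the other constraints, Research can't land before week 3, so the schedule must run through at least week 3.
3 works (last occupied week: week 3): for example Triage=week 1; Research=week 3; Migrate=week 1; Deploy=week 1; Sync=week 2; Draft=week 1; Plan=week 2.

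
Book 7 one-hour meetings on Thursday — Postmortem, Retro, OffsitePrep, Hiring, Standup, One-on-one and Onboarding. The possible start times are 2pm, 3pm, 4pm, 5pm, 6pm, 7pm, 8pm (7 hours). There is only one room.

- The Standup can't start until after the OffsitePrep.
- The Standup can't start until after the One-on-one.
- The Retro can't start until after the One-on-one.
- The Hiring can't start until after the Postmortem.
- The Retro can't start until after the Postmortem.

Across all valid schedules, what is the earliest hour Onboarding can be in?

Onboarding at 2pm is achievable: Onboarding in 2pm; Retro in 5pm; Standup in 7pm; OffsitePrep in 6pm; One-on-one in 4pm; Hiring in 8pm; Postmortem in 3pm.

2pm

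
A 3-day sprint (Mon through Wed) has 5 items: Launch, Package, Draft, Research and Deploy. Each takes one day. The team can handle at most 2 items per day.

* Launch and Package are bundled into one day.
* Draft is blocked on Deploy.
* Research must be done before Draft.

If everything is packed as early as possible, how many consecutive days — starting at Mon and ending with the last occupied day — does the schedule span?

3

The precedence chain requires at least 2 distinct days.
With at most 2 per day and 5 work items, at least 3 days are needed.
3 works (last occupied day: Wed): for example Research -> Mon; Draft -> Tue; Launch -> Wed; Package -> Wed; Deploy -> Mon.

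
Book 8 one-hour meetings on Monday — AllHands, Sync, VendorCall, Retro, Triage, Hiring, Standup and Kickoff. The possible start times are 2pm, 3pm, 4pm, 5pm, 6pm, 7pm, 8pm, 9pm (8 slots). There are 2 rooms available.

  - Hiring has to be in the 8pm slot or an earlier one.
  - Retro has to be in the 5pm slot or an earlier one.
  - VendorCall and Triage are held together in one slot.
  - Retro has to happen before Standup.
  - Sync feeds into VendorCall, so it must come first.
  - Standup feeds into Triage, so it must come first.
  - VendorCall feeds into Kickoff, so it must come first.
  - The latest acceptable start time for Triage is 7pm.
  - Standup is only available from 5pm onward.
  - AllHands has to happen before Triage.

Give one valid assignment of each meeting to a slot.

Hiring -> 2pm; VendorCall -> 6pm; Standup -> 5pm; Triage -> 6pm; Sync -> 3pm; AllHands -> 3pm; Kickoff -> 7pm; Retro -> 2pm

Checking: Retro(2pm) before Standup(5pm); VendorCall(6pm) before Kickoff(7pm); Sync(3pm) before VendorCall(6pm); AllHands(3pm) before Triage(6pm); Standup(5pm) before Triage(6pm); VendorCall = Triage = 6pm; Triage=6pm in [2pm,7pm]; Standup=5pm in [5pm,9pm]; Retro=2pm in [2pm,5pm]; Hiring=2pm in [2pm,8pm]; max 2 per slot (cap 2).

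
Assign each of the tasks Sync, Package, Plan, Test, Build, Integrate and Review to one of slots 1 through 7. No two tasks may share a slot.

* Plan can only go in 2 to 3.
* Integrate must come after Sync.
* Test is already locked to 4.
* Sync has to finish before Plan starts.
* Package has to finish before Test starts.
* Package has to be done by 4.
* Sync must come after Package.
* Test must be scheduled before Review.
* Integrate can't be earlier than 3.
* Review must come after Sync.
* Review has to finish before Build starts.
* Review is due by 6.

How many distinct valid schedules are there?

3

Enumerating: Package in 1, Review in 6, Test in 4, Plan in 3, Sync in 2, Build in 7, Integrate in 5 | Test in 4, Integrate in 6, Build in 7, Plan in 3, Review in 5, Sync in 2, Package in 1 | Build -> 6; Test -> 4; Integrate -> 7; Package -> 1; Review -> 5; Sync -> 2; Plan -> 3.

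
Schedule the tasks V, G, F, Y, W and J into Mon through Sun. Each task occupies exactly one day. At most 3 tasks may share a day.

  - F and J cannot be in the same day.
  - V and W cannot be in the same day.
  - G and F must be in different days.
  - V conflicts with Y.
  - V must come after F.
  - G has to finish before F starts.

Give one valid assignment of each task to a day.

F -> Tue, J -> Wed, G -> Mon, V -> Wed, Y -> Mon, W -> Mon

Checking: F(Tue) before V(Wed); G(Mon) before F(Tue); V(Wed) != Y(Mon); F(Tue) != J(Wed); V(Wed) != W(Mon); G(Mon) != F(Tue); max 3 per day (cap 3).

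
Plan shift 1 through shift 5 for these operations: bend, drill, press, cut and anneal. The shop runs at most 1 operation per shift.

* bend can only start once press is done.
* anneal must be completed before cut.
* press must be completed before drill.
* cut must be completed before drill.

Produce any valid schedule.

anneal in shift 2, press in shift 1, bend in shift 5, drill in shift 4, cut in shift 3

Checking: press(shift 1) before bend(shift 5); press(shift 1) before drill(shift 4); cut(shift 3) before drill(shift 4); anneal(shift 2) before cut(shift 3); max 1 per shift (cap 1).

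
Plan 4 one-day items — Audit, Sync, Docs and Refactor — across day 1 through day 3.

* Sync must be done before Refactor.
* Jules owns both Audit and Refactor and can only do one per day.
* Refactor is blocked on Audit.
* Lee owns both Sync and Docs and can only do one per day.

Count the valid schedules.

10

Splitting on Audit: it can be day 1 (6), day 2 (4). Listing each branch's schedules as (Sync, Docs, Refactor) by day number:
Audit=day 1: (1,2,2) (1,2,3) (1,3,2) (1,3,3) (2,1,3) (2,3,3) — 6.
Audit=day 2: (1,2,3) (1,3,3) (2,1,3) (2,3,3) — 4.
Summing: 6 + 4 = 10.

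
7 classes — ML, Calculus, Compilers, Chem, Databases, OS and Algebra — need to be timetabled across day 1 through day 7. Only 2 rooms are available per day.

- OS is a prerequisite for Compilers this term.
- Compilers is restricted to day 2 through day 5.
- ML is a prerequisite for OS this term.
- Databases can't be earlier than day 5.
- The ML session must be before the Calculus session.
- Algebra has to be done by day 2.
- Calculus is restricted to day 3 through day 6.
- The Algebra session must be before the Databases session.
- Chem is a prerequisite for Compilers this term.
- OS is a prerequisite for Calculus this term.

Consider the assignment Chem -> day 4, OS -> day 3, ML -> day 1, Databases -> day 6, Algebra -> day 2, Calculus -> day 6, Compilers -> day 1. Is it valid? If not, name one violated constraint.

No — it violates: Chem is a prerequisite for Compilers this term

The Algebra session must be before the Databases session — holds.
OS is a prerequisite for Calculus this term — holds.
Calculus is restricted to day 3 through day 6 — holds.
The ML session must be before the Calculus session — holds.
Only 2 rooms are available per day — holds.
Algebra has to be done by day 2 — holds.
OS is a prerequisite for Compilers this term — violated.
Databases can't be earlier than day 5 — holds.
ML is a prerequisite for OS this term — holds.
Chem is a prerequisite for Compilers this term — violated.
Compilers is restricted to day 2 through day 5 — violated.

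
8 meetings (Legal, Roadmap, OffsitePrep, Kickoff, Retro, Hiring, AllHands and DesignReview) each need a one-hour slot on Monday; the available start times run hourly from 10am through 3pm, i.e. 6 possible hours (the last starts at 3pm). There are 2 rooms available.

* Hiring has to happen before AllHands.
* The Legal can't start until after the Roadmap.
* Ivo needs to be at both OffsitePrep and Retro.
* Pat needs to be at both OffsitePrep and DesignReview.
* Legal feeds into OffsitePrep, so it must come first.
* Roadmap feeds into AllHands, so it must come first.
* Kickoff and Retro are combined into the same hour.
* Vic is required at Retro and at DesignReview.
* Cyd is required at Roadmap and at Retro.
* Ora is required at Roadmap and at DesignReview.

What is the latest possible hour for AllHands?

3pm

Precedence pushes AllHands to at least 11am.
AllHands at 3pm is achievable: DesignReview -> 11am, Retro -> 1pm, Roadmap -> 10am, Kickoff -> 1pm, AllHands -> 3pm, Hiring -> 10am, OffsitePrep -> 12pm, Legal -> 11am.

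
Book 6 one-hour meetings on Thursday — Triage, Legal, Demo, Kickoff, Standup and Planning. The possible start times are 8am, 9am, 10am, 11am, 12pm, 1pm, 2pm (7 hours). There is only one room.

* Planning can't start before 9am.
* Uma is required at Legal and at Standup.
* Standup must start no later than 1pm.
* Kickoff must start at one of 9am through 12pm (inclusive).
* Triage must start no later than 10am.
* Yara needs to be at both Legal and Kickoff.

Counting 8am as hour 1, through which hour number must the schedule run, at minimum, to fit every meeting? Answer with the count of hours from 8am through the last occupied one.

With at most 1 per hour and 6 meetings, at least 6 hours are needed.
Kickoff can't be placed before 9am — that is hour 2 counting from 8am — so the schedule must run through at least 2 hours.
6 works (last occupied hour: 1pm): for example Demo in 12pm; Planning in 10am; Kickoff in 9am; Legal in 11am; Standup in 1pm; Triage in 8am.

6 hours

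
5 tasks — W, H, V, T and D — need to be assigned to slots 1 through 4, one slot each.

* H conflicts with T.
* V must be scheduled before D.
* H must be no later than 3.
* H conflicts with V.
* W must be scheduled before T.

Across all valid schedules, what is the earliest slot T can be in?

Precedence pushes T to at least 2.
T at 2 is achievable: T in 2, W in 1, V in 2, D in 3, H in 1.

2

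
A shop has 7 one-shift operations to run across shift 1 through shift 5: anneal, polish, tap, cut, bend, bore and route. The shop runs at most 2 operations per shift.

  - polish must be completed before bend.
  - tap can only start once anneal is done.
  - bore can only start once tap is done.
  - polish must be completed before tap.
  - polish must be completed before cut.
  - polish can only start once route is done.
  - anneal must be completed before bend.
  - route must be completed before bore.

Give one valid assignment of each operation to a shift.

anneal=shift 1; bore=shift 4; polish=shift 2; bend=shift 3; cut=shift 4; tap=shift 3; route=shift 1

Checking: polish(shift 2) before bend(shift 3); route(shift 1) before bore(shift 4); anneal(shift 1) before bend(shift 3); route(shift 1) before polish(shift 2); anneal(shift 1) before tap(shift 3); tap(shift 3) before bore(shift 4); polish(shift 2) before tap(shift 3); polish(shift 2) before cut(shift 4); max 2 per shift (cap 2).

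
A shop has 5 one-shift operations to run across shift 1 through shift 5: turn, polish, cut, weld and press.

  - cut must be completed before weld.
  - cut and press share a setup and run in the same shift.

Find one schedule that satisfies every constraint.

press=shift 1; cut=shift 1; polish=shift 1; turn=shift 1; weld=shift 2

Checking: cut(shift 1) before weld(shift 2); cut = press = shift 1.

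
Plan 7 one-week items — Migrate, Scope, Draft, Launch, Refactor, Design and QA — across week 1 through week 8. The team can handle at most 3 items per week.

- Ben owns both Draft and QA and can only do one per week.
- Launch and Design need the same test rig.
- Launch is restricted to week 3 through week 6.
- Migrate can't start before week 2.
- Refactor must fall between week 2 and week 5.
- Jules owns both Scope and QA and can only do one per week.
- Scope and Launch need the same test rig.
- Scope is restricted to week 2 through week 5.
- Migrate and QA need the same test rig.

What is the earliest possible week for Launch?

week 3

Launch is available from week 3; Launch's own window allows nothing later than week 6.
Launch at week 3 is achievable: QA in week 3; Scope in week 2; Migrate in week 2; Launch in week 3; Refactor in week 2; Design in week 1; Draft in week 1.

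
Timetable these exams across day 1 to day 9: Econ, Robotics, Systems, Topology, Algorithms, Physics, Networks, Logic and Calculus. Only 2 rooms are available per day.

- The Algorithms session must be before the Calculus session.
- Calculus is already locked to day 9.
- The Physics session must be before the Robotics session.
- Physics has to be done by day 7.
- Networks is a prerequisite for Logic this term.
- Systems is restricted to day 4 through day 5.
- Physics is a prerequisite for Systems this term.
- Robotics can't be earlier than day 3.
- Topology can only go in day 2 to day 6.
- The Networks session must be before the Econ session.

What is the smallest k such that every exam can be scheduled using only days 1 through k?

The precedence chain requires at least 2 distinct days.
With at most 2 per day and 9 exams, at least 5 days are needed.
Calculus can't be placed before day 9, so the schedule must run through at least day 9.
9 works (last occupied day: day 9): for example Topology -> day 2; Calculus -> day 9; Systems -> day 4; Econ -> day 2; Logic -> day 4; Physics -> day 1; Algorithms -> day 3; Networks -> day 1; Robotics -> day 3.

9 days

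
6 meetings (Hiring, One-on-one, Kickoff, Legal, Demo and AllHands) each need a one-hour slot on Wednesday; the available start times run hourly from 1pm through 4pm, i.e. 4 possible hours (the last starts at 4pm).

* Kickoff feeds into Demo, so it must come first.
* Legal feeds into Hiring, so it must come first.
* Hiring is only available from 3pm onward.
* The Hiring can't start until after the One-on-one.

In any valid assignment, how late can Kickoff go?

Downstream work caps Kickoff at 3pm.
Kickoff at 3pm is achievable: One-on-one in 1pm; Legal in 1pm; AllHands in 1pm; Hiring in 3pm; Kickoff in 3pm; Demo in 4pm.

3pm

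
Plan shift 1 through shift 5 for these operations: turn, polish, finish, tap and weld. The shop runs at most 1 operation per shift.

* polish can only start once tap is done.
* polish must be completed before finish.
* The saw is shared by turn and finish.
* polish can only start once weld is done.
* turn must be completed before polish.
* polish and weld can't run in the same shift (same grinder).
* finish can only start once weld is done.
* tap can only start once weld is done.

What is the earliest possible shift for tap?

shift 2

Precedence pushes tap to at least shift 2; downstream work caps tap at shift 3.
tap at shift 2 is achievable: weld=shift 1, tap=shift 2, polish=shift 4, turn=shift 3, finish=shift 5.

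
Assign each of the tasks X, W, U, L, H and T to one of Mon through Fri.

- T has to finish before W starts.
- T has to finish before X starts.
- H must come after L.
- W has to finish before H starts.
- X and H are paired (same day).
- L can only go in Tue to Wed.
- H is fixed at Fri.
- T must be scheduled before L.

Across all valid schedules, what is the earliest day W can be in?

Tue

Precedence pushes W to at least Tue; downstream work caps W at Thu.
W at Tue is achievable: X in Fri, U in Mon, W in Tue, T in Mon, H in Fri, L in Tue.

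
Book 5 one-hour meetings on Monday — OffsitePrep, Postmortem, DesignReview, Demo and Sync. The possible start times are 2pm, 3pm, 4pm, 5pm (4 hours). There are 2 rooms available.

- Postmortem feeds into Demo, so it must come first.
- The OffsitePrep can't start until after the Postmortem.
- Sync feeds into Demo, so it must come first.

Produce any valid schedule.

OffsitePrep -> 3pm; DesignReview -> 4pm; Demo -> 3pm; Postmortem -> 2pm; Sync -> 2pm

Checking: Postmortem(2pm) before OffsitePrep(3pm); Postmortem(2pm) before Demo(3pm); Sync(2pm) before Demo(3pm); max 2 per hour (cap 2).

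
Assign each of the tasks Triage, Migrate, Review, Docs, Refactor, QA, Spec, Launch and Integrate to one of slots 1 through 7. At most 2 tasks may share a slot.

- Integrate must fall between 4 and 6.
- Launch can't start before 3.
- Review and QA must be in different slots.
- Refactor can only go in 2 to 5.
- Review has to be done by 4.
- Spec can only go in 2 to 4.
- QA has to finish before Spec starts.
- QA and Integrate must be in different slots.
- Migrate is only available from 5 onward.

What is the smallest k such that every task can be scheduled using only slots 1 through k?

The precedence chain requires at least 2 distinct slots.
With at most 2 per slot and 9 tasks, at least 5 slots are needed.
Migrate can't be placed before 5, so the schedule must run through at least slot 5.
5 works (last occupied slot: 5): for example Refactor=3, Launch=3, Triage=1, Docs=4, Review=2, QA=1, Spec=2, Integrate=4, Migrate=5.

5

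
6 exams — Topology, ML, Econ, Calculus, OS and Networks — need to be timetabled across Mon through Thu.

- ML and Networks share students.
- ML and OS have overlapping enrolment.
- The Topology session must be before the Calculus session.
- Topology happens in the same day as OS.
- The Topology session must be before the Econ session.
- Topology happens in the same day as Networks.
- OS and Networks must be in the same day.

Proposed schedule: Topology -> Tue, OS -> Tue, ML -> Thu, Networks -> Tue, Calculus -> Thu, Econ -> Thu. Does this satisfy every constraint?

ML and OS have overlapping enrolment — holds.
The Topology session must be before the Econ session — holds.
ML and Networks share students — holds.
The Topology session must be before the Calculus session — holds.
Topology happens in the same day as Networks — holds.
Topology happens in the same day as OS — holds.
OS and Networks must be in the same day — holds.

Yes, all constraints hold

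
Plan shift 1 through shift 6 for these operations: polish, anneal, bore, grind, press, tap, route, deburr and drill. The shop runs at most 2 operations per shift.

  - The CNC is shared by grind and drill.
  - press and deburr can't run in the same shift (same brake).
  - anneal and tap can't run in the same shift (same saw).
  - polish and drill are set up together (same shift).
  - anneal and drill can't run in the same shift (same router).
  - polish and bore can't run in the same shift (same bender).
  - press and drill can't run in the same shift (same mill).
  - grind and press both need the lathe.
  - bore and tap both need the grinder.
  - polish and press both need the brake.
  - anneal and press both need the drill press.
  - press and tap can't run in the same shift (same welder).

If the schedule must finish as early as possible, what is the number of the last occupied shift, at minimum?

With at most 2 per shift and 9 operations, at least 5 shifts are needed.
5 works (last occupied shift: shift 5): for example anneal -> shift 2, deburr -> shift 5, drill -> shift 1, grind -> shift 3, route -> shift 4, polish -> shift 1, bore -> shift 2, tap -> shift 3, press -> shift 4.

shift 5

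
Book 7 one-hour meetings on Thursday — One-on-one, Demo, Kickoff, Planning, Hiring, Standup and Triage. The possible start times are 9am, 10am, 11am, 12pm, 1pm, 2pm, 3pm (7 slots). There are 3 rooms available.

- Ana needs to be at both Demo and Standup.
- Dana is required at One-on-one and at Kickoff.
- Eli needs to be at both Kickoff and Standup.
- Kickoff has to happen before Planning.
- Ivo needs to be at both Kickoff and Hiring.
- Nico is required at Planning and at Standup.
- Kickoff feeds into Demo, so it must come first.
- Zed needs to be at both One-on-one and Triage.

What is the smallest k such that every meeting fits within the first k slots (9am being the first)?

3

The precedence chain requires at least 2 distinct slots.
With at most 3 per slot and 7 meetings, at least 3 slots are needed.
3 works (last occupied slot: 11am): for example One-on-one -> 10am; Standup -> 11am; Planning -> 10am; Demo -> 10am; Triage -> 9am; Hiring -> 11am; Kickoff -> 9am.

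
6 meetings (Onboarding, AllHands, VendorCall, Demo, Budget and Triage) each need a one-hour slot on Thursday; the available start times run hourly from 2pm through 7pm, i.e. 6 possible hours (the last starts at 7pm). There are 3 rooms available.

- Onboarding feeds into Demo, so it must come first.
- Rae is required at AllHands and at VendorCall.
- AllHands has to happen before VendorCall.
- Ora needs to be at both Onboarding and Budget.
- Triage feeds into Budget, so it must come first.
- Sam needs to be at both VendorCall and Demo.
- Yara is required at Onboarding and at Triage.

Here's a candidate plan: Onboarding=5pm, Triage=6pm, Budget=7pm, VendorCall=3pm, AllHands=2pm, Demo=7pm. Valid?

Rae is required at AllHands and at VendorCall — holds.
Ora needs to be at both Onboarding and Budget — holds.
There are 3 rooms available — holds.
AllHands has to happen before VendorCall — holds.
Sam needs to be at both VendorCall and Demo — holds.
Yara is required at Onboarding and at Triage — holds.
Onboarding feeds into Demo, so it must come first — holds.
Triage feeds into Budget, so it must come first — holds.

Yes, all constraints hold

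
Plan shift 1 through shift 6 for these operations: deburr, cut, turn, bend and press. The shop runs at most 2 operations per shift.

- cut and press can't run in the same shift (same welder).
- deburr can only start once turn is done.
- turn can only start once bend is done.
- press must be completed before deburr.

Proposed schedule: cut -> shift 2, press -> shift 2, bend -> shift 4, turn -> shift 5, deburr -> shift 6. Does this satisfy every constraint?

deburr can only start once turn is done — holds.
cut and press can't run in the same shift (same welder) — violated.
The shop runs at most 2 operations per shift — holds.
press must be completed before deburr — holds.
turn can only start once bend is done — holds.

Invalid. cut and press can't run in the same shift (same welder).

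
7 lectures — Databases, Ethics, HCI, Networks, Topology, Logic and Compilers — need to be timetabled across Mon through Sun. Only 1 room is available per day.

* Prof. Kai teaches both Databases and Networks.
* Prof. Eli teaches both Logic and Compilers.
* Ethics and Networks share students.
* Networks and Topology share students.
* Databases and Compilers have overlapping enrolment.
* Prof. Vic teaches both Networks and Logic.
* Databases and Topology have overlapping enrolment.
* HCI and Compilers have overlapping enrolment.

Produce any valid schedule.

Ethics -> Tue; Topology -> Fri; Databases -> Mon; Logic -> Sat; Compilers -> Sun; HCI -> Wed; Networks -> Thu

Checking: Databases(Mon) != Topology(Fri); Ethics(Tue) != Networks(Thu); Networks(Thu) != Logic(Sat); HCI(Wed) != Compilers(Sun); Databases(Mon) != Networks(Thu); Logic(Sat) != Compilers(Sun); Databases(Mon) != Compilers(Sun); Networks(Thu) != Topology(Fri); max 1 per day (cap 1).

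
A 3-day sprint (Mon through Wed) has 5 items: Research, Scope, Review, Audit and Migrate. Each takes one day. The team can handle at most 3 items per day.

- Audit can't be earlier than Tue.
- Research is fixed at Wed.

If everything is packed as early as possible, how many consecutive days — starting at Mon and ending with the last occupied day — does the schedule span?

With at most 3 per day and 5 work items, at least 2 days are needed.
Research can't be placed before Wed — that is day 3 counting from Mon — so the schedule must run through at least 3 days.
3 works (last occupied day: Wed): for example Audit=Tue, Scope=Mon, Research=Wed, Review=Mon, Migrate=Mon.

3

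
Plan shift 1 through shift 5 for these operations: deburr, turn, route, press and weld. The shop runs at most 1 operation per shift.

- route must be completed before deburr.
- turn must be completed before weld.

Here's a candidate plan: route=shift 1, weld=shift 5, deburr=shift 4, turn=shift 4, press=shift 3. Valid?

Invalid. The shop runs at most 1 operation per shift.

route must be completed before deburr — holds.
turn must be completed before weld — holds.
The shop runs at most 1 operation per shift — violated.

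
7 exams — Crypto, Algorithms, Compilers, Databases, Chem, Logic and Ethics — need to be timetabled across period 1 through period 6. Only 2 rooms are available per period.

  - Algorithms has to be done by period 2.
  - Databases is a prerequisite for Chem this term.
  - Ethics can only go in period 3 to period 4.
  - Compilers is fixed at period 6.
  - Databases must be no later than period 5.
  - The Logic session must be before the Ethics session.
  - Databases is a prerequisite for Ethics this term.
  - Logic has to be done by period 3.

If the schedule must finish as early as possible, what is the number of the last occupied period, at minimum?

The precedence chain requires at least 2 distinct periods.
With at most 2 per period and 7 exams, at least 4 periods are needed.
Compilers can't be placed before period 6, so the schedule must run through at least period 6.
6 works (last occupied period: period 6): for example Ethics in period 3, Chem in period 3, Algorithms in period 1, Databases in period 2, Compilers in period 6, Crypto in period 2, Logic in period 1.

6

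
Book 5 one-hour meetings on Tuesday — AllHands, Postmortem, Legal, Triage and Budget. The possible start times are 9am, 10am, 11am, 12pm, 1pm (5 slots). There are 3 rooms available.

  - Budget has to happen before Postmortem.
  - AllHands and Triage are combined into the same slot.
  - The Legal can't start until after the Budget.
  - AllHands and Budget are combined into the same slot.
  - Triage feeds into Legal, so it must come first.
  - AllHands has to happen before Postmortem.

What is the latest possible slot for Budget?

12pm

Downstream work caps Budget at 12pm.
Budget at 12pm is achievable: Budget -> 12pm, Triage -> 12pm, AllHands -> 12pm, Legal -> 1pm, Postmortem -> 1pm.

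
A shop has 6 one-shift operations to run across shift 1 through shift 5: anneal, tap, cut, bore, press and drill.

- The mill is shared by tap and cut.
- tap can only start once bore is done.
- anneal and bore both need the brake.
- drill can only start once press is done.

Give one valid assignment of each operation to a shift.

press in shift 1; bore in shift 1; drill in shift 2; tap in shift 2; cut in shift 1; anneal in shift 2

Checking: bore(shift 1) before tap(shift 2); press(shift 1) before drill(shift 2); anneal(shift 2) != bore(shift 1); tap(shift 2) != cut(shift 1).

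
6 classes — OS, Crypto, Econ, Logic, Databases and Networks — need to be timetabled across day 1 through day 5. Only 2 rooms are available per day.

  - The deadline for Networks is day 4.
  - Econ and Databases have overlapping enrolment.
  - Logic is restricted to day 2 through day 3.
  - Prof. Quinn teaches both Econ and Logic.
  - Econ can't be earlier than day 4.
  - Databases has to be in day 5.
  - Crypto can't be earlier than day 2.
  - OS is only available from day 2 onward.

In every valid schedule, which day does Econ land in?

day 4

Econ's window is day 4–day 5.
Databases is fixed at day 5, and Econ can't share a day with Databases.
So Econ must be day 4.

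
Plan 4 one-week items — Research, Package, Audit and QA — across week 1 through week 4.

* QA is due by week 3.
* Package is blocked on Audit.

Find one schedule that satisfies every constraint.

Research=week 1, Audit=week 1, QA=week 1, Package=week 2

Checking: Audit(week 1) before Package(week 2); QA=week 1 in [week 1,week 3].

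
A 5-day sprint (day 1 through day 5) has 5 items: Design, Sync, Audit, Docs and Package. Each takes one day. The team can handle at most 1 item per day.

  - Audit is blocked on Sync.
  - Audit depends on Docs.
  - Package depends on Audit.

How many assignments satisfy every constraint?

10

Splitting on Design: it can be day 1 (2), day 2 (2), day 3 (2), day 4 (2), day 5 (2). Listing each branch's schedules as (Sync, Audit, Docs, Package) by day number:
Design=day 1: (2,4,3,5) (3,4,2,5) — 2.
Design=day 2: (1,4,3,5) (3,4,1,5) — 2.
Design=day 3: (1,4,2,5) (2,4,1,5) — 2.
Design=day 4: (1,3,2,5) (2,3,1,5) — 2.
Design=day 5: (1,3,2,4) (2,3,1,4) — 2.
Summing: 2 + 2 + 2 + 2 + 2 = 10.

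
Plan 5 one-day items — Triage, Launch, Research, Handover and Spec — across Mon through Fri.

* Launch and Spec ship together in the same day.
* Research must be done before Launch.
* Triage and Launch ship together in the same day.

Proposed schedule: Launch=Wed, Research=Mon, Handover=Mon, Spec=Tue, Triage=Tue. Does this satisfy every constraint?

Research must be done before Launch — holds.
Triage and Launch ship together in the same day — violated.
Launch and Spec ship together in the same day — violated.

No. Triage and Launch ship together in the same day is not satisfied.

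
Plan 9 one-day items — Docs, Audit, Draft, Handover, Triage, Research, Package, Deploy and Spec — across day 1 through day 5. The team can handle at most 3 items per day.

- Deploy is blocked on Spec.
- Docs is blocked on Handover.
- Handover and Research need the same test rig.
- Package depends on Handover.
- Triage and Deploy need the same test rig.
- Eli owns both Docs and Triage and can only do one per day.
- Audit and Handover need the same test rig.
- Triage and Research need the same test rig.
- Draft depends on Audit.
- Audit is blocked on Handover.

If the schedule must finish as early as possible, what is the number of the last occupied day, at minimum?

The precedence chain requires at least 3 distinct days.
With at most 3 per day and 9 work items, at least 3 days are needed.
3 works (last occupied day: day 3): for example Research -> day 3, Draft -> day 3, Deploy -> day 3, Package -> day 2, Handover -> day 1, Docs -> day 2, Spec -> day 1, Triage -> day 1, Audit -> day 2.

3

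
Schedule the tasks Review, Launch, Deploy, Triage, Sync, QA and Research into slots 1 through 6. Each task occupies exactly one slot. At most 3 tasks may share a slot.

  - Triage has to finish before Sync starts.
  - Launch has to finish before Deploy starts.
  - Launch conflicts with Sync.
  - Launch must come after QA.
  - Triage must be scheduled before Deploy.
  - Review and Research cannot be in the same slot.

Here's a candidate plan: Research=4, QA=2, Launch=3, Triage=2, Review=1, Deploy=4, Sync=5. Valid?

At most 3 tasks may share a slot — holds.
Launch conflicts with Sync — holds.
Triage has to finish before Sync starts — holds.
Triage must be scheduled before Deploy — holds.
Review and Research cannot be in the same slot — holds.
Launch has to finish before Deploy starts — holds.
Launch must come after QA — holds.

Valid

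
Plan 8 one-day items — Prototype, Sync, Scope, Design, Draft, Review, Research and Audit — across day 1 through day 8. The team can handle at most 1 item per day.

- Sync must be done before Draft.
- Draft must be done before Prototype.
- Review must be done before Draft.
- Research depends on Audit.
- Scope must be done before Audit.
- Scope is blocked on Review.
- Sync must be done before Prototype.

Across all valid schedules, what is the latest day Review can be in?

Downstream work caps Review at day 5.
Review at day 3 is achievable: Review=day 3; Sync=day 1; Audit=day 7; Prototype=day 5; Scope=day 6; Design=day 2; Draft=day 4; Research=day 8.
Nothing later works — the capacity limit rule out every day after day 3.

day 3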